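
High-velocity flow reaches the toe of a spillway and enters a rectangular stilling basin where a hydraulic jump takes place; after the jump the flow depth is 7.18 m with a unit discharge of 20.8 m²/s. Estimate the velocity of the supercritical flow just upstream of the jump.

V₂ = q/y₂ = 20.8/7.18 = 2.90 m/s; Fr₂ = V₂/√(g·y₂) = 0.345.
From the momentum equation (using Fr₂), y₁/y₂ = ½[√(1 + 8Fr₂²) − 1] = ½[√1.953 − 1] = 0.199.
y₁ = 0.199 × 7.18 = 1.43 m.
V₁ = q/y₁ = 20.8/1.43 = 14.6 m/s.

V₁ = 14.6 m/s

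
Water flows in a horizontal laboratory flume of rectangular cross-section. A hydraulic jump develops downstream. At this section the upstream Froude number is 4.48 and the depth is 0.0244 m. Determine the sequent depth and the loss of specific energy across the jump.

Fr₁ = 4.48 (given).
Conjugate-depth relation: y₂/y₁ = ½[√(1 + 8Fr₁²) − 1] = ½[√161.6 − 1] = 5.86.
y₂ = 5.86 × 0.0244 = 0.143 m.
V₁ = Fr₁·√(g·y₁) = 4.48×√(9.81×0.0244) = 2.19 m/s; q = V₁·y₁ = 0.0535 m²/s. V₂ = q/y₂ = 0.0535/0.143 = 0.374 m/s. E₁ = y₁ + V₁²/2g = 0.269 m; E₂ = y₂ + V₂²/2g = 0.150 m. ΔE = E₁ − E₂ = 0.119 m.

y₂ = 0.143 m; ΔE = 0.119 m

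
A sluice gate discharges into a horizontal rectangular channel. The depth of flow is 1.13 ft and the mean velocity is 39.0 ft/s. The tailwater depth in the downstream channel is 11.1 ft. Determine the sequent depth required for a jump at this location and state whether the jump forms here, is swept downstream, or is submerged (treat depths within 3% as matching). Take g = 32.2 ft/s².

Fr₁ = V₁/√(g·y₁) = 39.0/√(32.2×1.13) = 6.47.
By Bélanger, y₂/y₁ = ½[√(1 + 8Fr₁²) − 1] = ½[√335.4 − 1] = 8.66.
y₂ = 8.66 × 1.13 = 9.78 ft.
Tailwater y_tw = 11.1 ft: y_tw > y₂, so the jump is submerged.

y₂ = 9.78 ft; the jump is submerged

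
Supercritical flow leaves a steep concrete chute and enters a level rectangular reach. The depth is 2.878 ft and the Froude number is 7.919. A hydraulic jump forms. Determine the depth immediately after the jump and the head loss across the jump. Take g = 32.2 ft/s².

Fr₁ = 7.919 (given).
By Bélanger, y₂/y₁ = ½[√(1 + 8Fr₁²) − 1] = ½[√502.68 − 1] = 10.71.
y₂ = 10.71 × 2.878 = 30.82 ft.
V₁ = Fr₁·√(g·y₁) = 7.919×√(32.2×2.878) = 76.23 ft/s; q = V₁·y₁ = 219.4 ft²/s. V₂ = q/y₂ = 219.4/30.82 = 7.118 ft/s. E₁ = y₁ + V₁²/2g = 93.12 ft; E₂ = y₂ + V₂²/2g = 31.61 ft. ΔE = E₁ − E₂ = 61.51 ft.

y₂ = 30.82 ft; ΔE = 61.51 ft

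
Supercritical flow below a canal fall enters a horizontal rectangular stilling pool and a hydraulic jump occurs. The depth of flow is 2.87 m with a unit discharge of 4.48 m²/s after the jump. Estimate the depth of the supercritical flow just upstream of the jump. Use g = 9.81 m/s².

V₂ = q/y₂ = 4.48/2.87 = 1.56 m/s; Fr₂ = V₂/√(g·y₂) = 0.294.
From the momentum equation (using Fr₂), y₁/y₂ = ½[√(1 + 8Fr₂²) − 1] = ½[√1.692 − 1] = 0.150.
y₁ = 0.150 × 2.87 = 0.432 m.

y₁ = 0.432 m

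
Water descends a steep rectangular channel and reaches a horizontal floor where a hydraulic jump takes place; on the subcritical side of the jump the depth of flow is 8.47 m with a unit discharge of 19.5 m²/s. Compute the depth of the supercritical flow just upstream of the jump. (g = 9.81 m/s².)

y₁ = 0.970 m

V₂ = q/y₂ = 19.5/8.47 = 2.30 m/s; Fr₂ = V₂/√(g·y₂) = 0.253.
Applying the sequent-depth relation in reverse, y₁/y₂ = ½[√(1 + 8Fr₂²) − 1] = ½[√1.510 − 1] = 0.114.
y₁ = 0.114 × 8.47 = 0.970 m.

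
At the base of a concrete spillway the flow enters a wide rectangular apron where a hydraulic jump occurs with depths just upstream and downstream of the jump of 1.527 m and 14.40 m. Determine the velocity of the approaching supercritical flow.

For a rectangular channel the momentum equation gives q² = ½·g·y₁·y₂·(y₁ + y₂) = ½×9.81×1.527×14.40×15.93 = 1718.
q = √1718 = 41.45 m²/s.
V₁ = q/y₁ = 41.45/1.527 = 27.14 m/s.

V₁ = 27.14 m/s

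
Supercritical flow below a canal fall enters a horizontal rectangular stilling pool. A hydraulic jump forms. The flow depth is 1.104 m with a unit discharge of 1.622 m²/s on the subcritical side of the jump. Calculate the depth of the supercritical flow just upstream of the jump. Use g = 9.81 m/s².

V₂ = q/y₂ = 1.622/1.104 = 1.469 m/s; Fr₂ = V₂/√(g·y₂) = 0.4464.
Applying the sequent-depth relation in reverse, y₁/y₂ = ½[√(1 + 8Fr₂²) − 1] = ½[√2.5945 − 1] = 0.3054.
y₁ = 0.3054 × 1.104 = 0.3371 m.

y₁ = 0.3371 m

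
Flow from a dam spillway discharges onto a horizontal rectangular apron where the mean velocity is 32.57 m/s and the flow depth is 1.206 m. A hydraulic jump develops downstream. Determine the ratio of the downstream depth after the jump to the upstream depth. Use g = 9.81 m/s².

y₂/y₁ = 12.90

Fr₁ = V₁/√(g·y₁) = 32.57/√(9.81×1.206) = 9.469.
Sequent-depth ratio: y₂/y₁ = ½[√(1 + 8Fr₁²) − 1] = ½[√718.31 − 1] = 12.90.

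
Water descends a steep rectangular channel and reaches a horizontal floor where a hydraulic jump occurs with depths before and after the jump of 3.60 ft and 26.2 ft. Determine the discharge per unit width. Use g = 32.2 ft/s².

q = 213 ft²/s

For a rectangular channel the momentum equation gives q² = ½·g·y₁·y₂·(y₁ + y₂) = ½×32.2×3.60×26.2×29.8 = 45253.
q = √45253 = 213 ft²/s.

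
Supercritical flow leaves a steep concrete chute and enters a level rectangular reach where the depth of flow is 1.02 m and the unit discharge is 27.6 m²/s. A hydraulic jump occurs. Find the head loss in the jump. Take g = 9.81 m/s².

V₁ = q/y₁ = 27.6/1.02 = 27.1 m/s. Fr₁ = V₁/√(g·y₁) = 27.1/√(9.81×1.02) = 8.55.
By Bélanger, y₂/y₁ = ½[√(1 + 8Fr₁²) − 1] = ½[√586.4 − 1] = 11.6.
y₂ = 11.6 × 1.02 = 11.8 m.
Head loss: ΔE = (y₂ − y₁)³/(4y₁y₂) = (11.8 − 1.02)³/(4×1.02×11.8) = 1267/48.3 = 26.2 m.

ΔE = 26.2 m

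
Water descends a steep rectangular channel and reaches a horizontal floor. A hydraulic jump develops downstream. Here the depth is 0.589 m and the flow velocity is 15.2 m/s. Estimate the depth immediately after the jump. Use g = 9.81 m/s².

y₂ = 4.98 m

Fr₁ = V₁/√(g·y₁) = 15.2/√(9.81×0.589) = 6.32.
Conjugate-depth relation: y₂/y₁ = ½[√(1 + 8Fr₁²) − 1] = ½[√320.9 − 1] = 8.46.
y₂ = 8.46 × 0.589 = 4.98 m.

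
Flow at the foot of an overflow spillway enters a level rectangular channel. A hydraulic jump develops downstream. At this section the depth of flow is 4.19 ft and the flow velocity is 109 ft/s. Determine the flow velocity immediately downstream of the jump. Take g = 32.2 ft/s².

V₂ = 8.53 ft/s

Fr₁ = V₁/√(g·y₁) = 109/√(32.2×4.19) = 9.38.
Conjugate-depth relation: y₂/y₁ = ½[√(1 + 8Fr₁²) − 1] = ½[√705.5 − 1] = 12.8.
y₂ = 12.8 × 4.19 = 53.6 ft.
q = V₁·y₁ = 109 × 4.19 = 457 ft²/s.
V₂ = q/y₂ = 457/53.6 = 8.53 ft/s.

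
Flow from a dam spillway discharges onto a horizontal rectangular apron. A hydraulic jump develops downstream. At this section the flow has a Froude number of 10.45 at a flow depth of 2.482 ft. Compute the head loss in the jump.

Fr₁ = 10.45 (given).
Conjugate-depth relation: y₂/y₁ = ½[√(1 + 8Fr₁²) − 1] = ½[√874.62 − 1] = 14.29.
y₂ = 14.29 × 2.482 = 35.46 ft.
V₁ = Fr₁·√(g·y₁) = 10.45×√(32.2×2.482) = 93.42 ft/s; q = V₁·y₁ = 231.9 ft²/s. V₂ = q/y₂ = 231.9/35.46 = 6.539 ft/s. E₁ = y₁ + V₁²/2g = 138.0 ft; E₂ = y₂ + V₂²/2g = 36.12 ft. ΔE = E₁ − E₂ = 101.9 ft.

ΔE = 101.9 ft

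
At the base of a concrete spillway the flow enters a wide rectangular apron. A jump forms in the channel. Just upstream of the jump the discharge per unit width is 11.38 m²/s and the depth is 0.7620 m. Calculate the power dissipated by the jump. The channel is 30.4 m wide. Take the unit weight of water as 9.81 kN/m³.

V₁ = q/y₁ = 11.38/0.7620 = 14.93 m/s. Fr₁ = V₁/√(g·y₁) = 14.93/√(9.81×0.7620) = 5.462.
Bélanger equation: y₂/y₁ = ½[√(1 + 8Fr₁²) − 1] = ½[√239.69 − 1] = 7.241.
y₂ = 7.241 × 0.7620 = 5.518 m.
V₂ = q/y₂ = 11.38/5.518 = 2.062 m/s. E₁ = y₁ + V₁²/2g = 12.13 m; E₂ = y₂ + V₂²/2g = 5.734 m. ΔE = E₁ − E₂ = 6.395 m.
Q = q·b = 11.38 × 30.4 = 346.0 m³/s. P = γ·Q·ΔE = 9.81 × 346.0 × 6.395 = 21704 kW.

P = 21704 kW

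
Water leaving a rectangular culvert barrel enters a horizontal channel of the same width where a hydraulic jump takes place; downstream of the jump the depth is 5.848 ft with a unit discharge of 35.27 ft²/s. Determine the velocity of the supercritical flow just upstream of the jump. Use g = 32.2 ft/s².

V₁ = 20.26 ft/s

V₂ = q/y₂ = 35.27/5.848 = 6.031 ft/s; Fr₂ = V₂/√(g·y₂) = 0.4395.
From the momentum equation (using Fr₂), y₁/y₂ = ½[√(1 + 8Fr₂²) − 1] = ½[√2.5453 − 1] = 0.2977.
y₁ = 0.2977 × 5.848 = 1.741 ft.
V₁ = q/y₁ = 35.27/1.741 = 20.26 ft/s.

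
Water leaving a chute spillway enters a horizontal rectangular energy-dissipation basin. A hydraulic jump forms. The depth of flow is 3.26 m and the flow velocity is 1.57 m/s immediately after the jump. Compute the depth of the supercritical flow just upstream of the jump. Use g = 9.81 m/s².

Fr₂ = V₂/√(g·y₂) = 1.57/√(9.81×3.26) = 0.278.
The Bélanger relation is symmetric: y₁/y₂ = ½[√(1 + 8Fr₂²) − 1] = ½[√1.617 − 1] = 0.136.
y₁ = 0.136 × 3.26 = 0.442 m.

y₁ = 0.442 m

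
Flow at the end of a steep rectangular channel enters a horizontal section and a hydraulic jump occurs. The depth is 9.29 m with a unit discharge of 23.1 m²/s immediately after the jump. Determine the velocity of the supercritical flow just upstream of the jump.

V₁ = 20.5 m/s

V₂ = q/y₂ = 23.1/9.29 = 2.49 m/s; Fr₂ = V₂/√(g·y₂) = 0.260.
The Bélanger relation is symmetric: y₁/y₂ = ½[√(1 + 8Fr₂²) − 1] = ½[√1.543 − 1] = 0.121.
y₁ = 0.121 × 9.29 = 1.12 m.
V₁ = q/y₁ = 23.1/1.12 = 20.5 m/s.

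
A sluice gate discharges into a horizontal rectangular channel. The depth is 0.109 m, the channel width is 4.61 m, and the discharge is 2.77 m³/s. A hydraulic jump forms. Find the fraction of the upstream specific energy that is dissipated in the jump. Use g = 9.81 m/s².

q = Q/b = 2.77/4.61 = 0.601 m²/s; V₁ = q/y₁ = 5.51 m/s. Fr₁ = V₁/√(g·y₁) = 5.33.
From the momentum equation for a rectangular channel, y₂/y₁ = ½[√(1 + 8Fr₁²) − 1] = ½[√228.4 − 1] = 7.06.
y₂ = 7.06 × 0.109 = 0.769 m.
E₁ = y₁ + V₁²/2g = 1.66 m. ΔE = (y₂ − y₁)³/(4y₁y₂) = 0.858 m. ΔE/E₁ = 0.858/1.66 = 0.517.

ΔE/E₁ = 0.517 (51.7%)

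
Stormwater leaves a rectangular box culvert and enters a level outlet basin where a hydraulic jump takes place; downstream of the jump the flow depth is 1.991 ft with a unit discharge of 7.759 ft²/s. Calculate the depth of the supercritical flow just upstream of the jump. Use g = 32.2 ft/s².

V₂ = q/y₂ = 7.759/1.991 = 3.897 ft/s; Fr₂ = V₂/√(g·y₂) = 0.4867.
From the momentum equation (using Fr₂), y₁/y₂ = ½[√(1 + 8Fr₂²) − 1] = ½[√2.8951 − 1] = 0.3507.
y₁ = 0.3507 × 1.991 = 0.6983 ft.

y₁ = 0.6983 ft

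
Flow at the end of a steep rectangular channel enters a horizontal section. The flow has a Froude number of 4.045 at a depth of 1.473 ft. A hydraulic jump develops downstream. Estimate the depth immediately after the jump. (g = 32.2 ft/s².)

y₂ = 7.722 ft

Fr₁ = 4.045 (given).
Conjugate-depth relation: y₂/y₁ = ½[√(1 + 8Fr₁²) − 1] = ½[√131.90 − 1] = 5.242.
y₂ = 5.242 × 1.473 = 7.722 ft.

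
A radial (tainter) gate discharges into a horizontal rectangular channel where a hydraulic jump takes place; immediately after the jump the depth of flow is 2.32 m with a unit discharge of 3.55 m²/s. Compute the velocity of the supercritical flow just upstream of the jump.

V₂ = q/y₂ = 3.55/2.32 = 1.53 m/s; Fr₂ = V₂/√(g·y₂) = 0.321.
Applying the sequent-depth relation in reverse, y₁/y₂ = ½[√(1 + 8Fr₂²) − 1] = ½[√1.823 − 1] = 0.175.
y₁ = 0.175 × 2.32 = 0.406 m.
V₁ = q/y₁ = 3.55/0.406 = 8.74 m/s.

V₁ = 8.74 m/s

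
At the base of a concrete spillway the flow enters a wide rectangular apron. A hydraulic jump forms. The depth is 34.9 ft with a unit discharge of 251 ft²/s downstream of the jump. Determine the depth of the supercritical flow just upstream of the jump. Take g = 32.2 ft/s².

V₂ = q/y₂ = 251/34.9 = 7.19 ft/s; Fr₂ = V₂/√(g·y₂) = 0.215.
From the momentum equation (using Fr₂), y₁/y₂ = ½[√(1 + 8Fr₂²) − 1] = ½[√1.368 − 1] = 0.0849.
y₁ = 0.0849 × 34.9 = 2.96 ft.

y₁ = 2.96 ft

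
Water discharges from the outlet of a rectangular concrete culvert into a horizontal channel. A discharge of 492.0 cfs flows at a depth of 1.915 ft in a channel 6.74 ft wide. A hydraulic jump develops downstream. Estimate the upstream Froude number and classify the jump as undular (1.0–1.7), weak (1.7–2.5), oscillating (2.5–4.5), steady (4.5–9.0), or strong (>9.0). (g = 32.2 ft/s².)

q = Q/b = 492.0/6.74 = 73.00 ft²/s; V₁ = q/y₁ = 38.12 ft/s. Fr₁ = V₁/√(g·y₁) = 4.854.
Fr₁ = 4.854 lies in the steady range.

Fr₁ = 4.854; steady jump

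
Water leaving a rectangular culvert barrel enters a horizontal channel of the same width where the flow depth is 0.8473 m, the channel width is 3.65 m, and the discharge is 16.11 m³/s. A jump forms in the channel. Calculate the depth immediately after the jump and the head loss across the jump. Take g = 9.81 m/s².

q = Q/b = 16.11/3.65 = 4.414 m²/s; V₁ = q/y₁ = 5.209 m/s. Fr₁ = V₁/√(g·y₁) = 1.807.
Conjugate-depth relation: y₂/y₁ = ½[√(1 + 8Fr₁²) − 1] = ½[√27.116 − 1] = 2.104.
y₂ = 2.104 × 0.8473 = 1.782 m.
V₂ = q/y₂ = 4.414/1.782 = 2.476 m/s. E₁ = y₁ + V₁²/2g = 2.230 m; E₂ = y₂ + V₂²/2g = 2.095 m. ΔE = E₁ − E₂ = 0.1354 m.

y₂ = 1.782 m; ΔE = 0.1354 m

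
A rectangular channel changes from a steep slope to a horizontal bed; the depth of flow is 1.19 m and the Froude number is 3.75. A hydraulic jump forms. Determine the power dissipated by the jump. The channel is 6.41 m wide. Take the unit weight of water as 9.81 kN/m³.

Fr₁ = 3.75 (given).
Conjugate-depth relation: y₂/y₁ = ½[√(1 + 8Fr₁²) − 1] = ½[√113.5 − 1] = 4.83.
y₂ = 4.83 × 1.19 = 5.74 m.
Head loss: ΔE = (y₂ − y₁)³/(4y₁y₂) = (5.74 − 1.19)³/(4×1.19×5.74) = 94.4/27.3 = 3.45 m.
V₁ = Fr₁·√(g·y₁) = 3.75×√(9.81×1.19) = 12.8 m/s; q = V₁·y₁ = 15.2 m²/s. Q = q·b = 15.2 × 6.41 = 97.7 m³/s. P = γ·Q·ΔE = 9.81 × 97.7 × 3.45 = 3312 kW.

P = 3312 kW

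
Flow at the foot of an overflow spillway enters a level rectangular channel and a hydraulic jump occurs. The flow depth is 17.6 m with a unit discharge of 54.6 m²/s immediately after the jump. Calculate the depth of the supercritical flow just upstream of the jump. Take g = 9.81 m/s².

V₂ = q/y₂ = 54.6/17.6 = 3.10 m/s; Fr₂ = V₂/√(g·y₂) = 0.236.
Applying the sequent-depth relation in reverse, y₁/y₂ = ½[√(1 + 8Fr₂²) − 1] = ½[√1.446 − 1] = 0.101.
y₁ = 0.101 × 17.6 = 1.78 m.

y₁ = 1.78 m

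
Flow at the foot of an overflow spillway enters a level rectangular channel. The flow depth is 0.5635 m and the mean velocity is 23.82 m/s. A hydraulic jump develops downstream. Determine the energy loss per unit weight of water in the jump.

ΔE = 21.53 m

Fr₁ = V₁/√(g·y₁) = 23.82/√(9.81×0.5635) = 10.13.
Conjugate-depth relation: y₂/y₁ = ½[√(1 + 8Fr₁²) − 1] = ½[√822.13 − 1] = 13.84.
y₂ = 13.84 × 0.5635 = 7.797 m.
q = V₁·y₁ = 23.82 × 0.5635 = 13.42 m²/s. V₂ = q/y₂ = 13.42/7.797 = 1.722 m/s. E₁ = y₁ + V₁²/2g = 29.48 m; E₂ = y₂ + V₂²/2g = 7.948 m. ΔE = E₁ − E₂ = 21.53 m.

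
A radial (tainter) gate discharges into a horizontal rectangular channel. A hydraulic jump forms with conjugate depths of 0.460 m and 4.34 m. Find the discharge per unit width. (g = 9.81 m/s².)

For a rectangular channel the momentum equation gives q² = ½·g·y₁·y₂·(y₁ + y₂) = ½×9.81×0.460×4.34×4.80 = 47.0.
q = √47.0 = 6.86 m²/s.

q = 6.86 m²/s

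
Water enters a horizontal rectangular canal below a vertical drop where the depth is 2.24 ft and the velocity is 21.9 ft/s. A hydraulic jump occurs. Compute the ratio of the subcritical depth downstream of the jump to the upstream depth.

y₂/y₁ = 3.18

Fr₁ = V₁/√(g·y₁) = 21.9/√(32.2×2.24) = 2.58.
From the momentum equation for a rectangular channel, y₂/y₁ = ½[√(1 + 8Fr₁²) − 1] = ½[√54.20 − 1] = 3.18.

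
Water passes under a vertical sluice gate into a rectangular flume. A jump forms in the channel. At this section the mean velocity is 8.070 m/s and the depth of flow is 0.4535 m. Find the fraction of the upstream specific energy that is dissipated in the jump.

Fr₁ = V₁/√(g·y₁) = 8.070/√(9.81×0.4535) = 3.826.
From the momentum equation for a rectangular channel, y₂/y₁ = ½[√(1 + 8Fr₁²) − 1] = ½[√118.11 − 1] = 4.934.
y₂ = 4.934 × 0.4535 = 2.238 m.
E₁ = y₁ + V₁²/2g = 3.773 m. ΔE = (y₂ − y₁)³/(4y₁y₂) = 1.399 m. ΔE/E₁ = 1.399/3.773 = 0.371.

ΔE/E₁ = 0.371 (37.1%)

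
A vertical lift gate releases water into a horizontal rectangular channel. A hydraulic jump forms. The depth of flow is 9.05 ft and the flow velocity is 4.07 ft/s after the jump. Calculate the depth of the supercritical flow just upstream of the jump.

y₁ = 0.933 ft

Fr₂ = V₂/√(g·y₂) = 4.07/√(32.2×9.05) = 0.238.
From the momentum equation (using Fr₂), y₁/y₂ = ½[√(1 + 8Fr₂²) − 1] = ½[√1.455 − 1] = 0.103.
y₁ = 0.103 × 9.05 = 0.933 ft.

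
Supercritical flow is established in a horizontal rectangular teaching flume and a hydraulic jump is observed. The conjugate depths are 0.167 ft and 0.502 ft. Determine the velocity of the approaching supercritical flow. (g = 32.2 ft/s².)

For a rectangular channel the momentum equation gives q² = ½·g·y₁·y₂·(y₁ + y₂) = ½×32.2×0.167×0.502×0.669 = 0.903.
q = √0.903 = 0.950 ft²/s.
V₁ = q/y₁ = 0.950/0.167 = 5.69 ft/s.

V₁ = 5.69 ft/s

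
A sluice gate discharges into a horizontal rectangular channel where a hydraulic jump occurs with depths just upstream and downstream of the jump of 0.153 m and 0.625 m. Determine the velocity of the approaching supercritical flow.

V₁ = 3.95 m/s

For a rectangular channel the momentum equation gives q² = ½·g·y₁·y₂·(y₁ + y₂) = ½×9.81×0.153×0.625×0.778 = 0.365.
q = √0.365 = 0.604 m²/s.
V₁ = q/y₁ = 0.604/0.153 = 3.95 m/s.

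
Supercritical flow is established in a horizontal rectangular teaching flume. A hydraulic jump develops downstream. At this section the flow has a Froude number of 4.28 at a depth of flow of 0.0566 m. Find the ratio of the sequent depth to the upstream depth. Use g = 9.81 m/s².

y₂/y₁ = 5.57

Fr₁ = 4.28 (given).
Conjugate-depth relation: y₂/y₁ = ½[√(1 + 8Fr₁²) − 1] = ½[√147.5 − 1] = 5.57.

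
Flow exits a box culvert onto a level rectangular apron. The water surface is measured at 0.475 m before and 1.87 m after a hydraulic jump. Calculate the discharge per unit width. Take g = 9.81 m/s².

For a rectangular channel the momentum equation gives q² = ½·g·y₁·y₂·(y₁ + y₂) = ½×9.81×0.475×1.87×2.35 = 10.2.
q = √10.2 = 3.20 m²/s.

q = 3.20 m²/s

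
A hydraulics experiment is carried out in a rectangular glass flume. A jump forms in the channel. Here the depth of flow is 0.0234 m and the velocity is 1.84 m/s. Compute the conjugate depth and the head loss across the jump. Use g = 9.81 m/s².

Fr₁ = V₁/√(g·y₁) = 1.84/√(9.81×0.0234) = 3.84.
Conjugate-depth relation: y₂/y₁ = ½[√(1 + 8Fr₁²) − 1] = ½[√119.0 − 1] = 4.95.
y₂ = 4.95 × 0.0234 = 0.116 m.
Head loss: ΔE = (y₂ − y₁)³/(4y₁y₂) = (0.116 − 0.0234)³/(4×0.0234×0.116) = 0.000792/0.0109 = 0.0730 m.

y₂ = 0.116 m; ΔE = 0.0730 m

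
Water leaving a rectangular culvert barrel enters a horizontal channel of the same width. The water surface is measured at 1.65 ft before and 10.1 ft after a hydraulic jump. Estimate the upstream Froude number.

Fr₁ = 4.67

For a rectangular channel the momentum equation gives q² = ½·g·y₁·y₂·(y₁ + y₂) = ½×32.2×1.65×10.1×11.8 = 3153.
q = √3153 = 56.1 ft²/s.
V₁ = q/y₁ = 34.0 ft/s; Fr₁ = V₁/√(g·y₁) = 4.67.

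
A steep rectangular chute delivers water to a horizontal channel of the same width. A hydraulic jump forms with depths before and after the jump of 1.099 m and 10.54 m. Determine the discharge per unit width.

q = 25.72 m²/s

For a rectangular channel the momentum equation gives q² = ½·g·y₁·y₂·(y₁ + y₂) = ½×9.81×1.099×10.54×11.64 = 661.3.
q = √661.3 = 25.72 m²/s.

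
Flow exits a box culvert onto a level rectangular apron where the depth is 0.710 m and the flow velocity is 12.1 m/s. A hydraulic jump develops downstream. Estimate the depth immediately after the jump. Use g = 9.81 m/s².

y₂ = 4.26 m

Fr₁ = V₁/√(g·y₁) = 12.1/√(9.81×0.710) = 4.58.
By Bélanger, y₂/y₁ = ½[√(1 + 8Fr₁²) − 1] = ½[√169.2 − 1] = 6.00.
y₂ = 6.00 × 0.710 = 4.26 m.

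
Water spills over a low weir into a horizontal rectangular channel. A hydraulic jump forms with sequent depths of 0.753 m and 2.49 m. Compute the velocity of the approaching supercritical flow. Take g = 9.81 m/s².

V₁ = 7.25 m/s

For a rectangular channel the momentum equation gives q² = ½·g·y₁·y₂·(y₁ + y₂) = ½×9.81×0.753×2.49×3.24 = 29.8.
q = √29.8 = 5.46 m²/s.
V₁ = q/y₁ = 5.46/0.753 = 7.25 m/s.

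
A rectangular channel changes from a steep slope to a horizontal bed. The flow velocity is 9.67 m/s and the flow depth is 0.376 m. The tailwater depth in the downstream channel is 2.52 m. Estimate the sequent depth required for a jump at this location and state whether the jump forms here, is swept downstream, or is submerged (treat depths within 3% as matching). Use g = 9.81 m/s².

y₂ = 2.50 m; the jump forms here

Fr₁ = V₁/√(g·y₁) = 9.67/√(9.81×0.376) = 5.03.
Sequent-depth ratio: y₂/y₁ = ½[√(1 + 8Fr₁²) − 1] = ½[√203.8 − 1] = 6.64.
y₂ = 6.64 × 0.376 = 2.50 m.
Tailwater y_tw = 2.52 m: y_tw ≈ y₂, so the jump forms here.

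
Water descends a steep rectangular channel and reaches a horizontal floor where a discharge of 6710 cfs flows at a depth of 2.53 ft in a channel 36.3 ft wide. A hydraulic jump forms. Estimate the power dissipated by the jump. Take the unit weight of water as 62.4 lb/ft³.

q = Q/b = 6710/36.3 = 185 ft²/s; V₁ = q/y₁ = 73.1 ft/s. Fr₁ = V₁/√(g·y₁) = 8.09.
By Bélanger, y₂/y₁ = ½[√(1 + 8Fr₁²) − 1] = ½[√525.2 − 1] = 11.0.
y₂ = 11.0 × 2.53 = 27.7 ft.
Head loss: ΔE = (y₂ − y₁)³/(4y₁y₂) = (27.7 − 2.53)³/(4×2.53×27.7) = 15995/281 = 57.0 ft.
P = γ·Q·ΔE/550 = 62.4 × 6710 × 57.0 / 550 = 43397 hp.

P = 43397 hp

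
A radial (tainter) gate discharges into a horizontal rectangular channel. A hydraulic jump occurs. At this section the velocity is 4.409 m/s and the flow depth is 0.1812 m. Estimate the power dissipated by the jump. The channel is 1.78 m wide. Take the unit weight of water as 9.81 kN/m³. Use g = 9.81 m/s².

P = 4.942 kW

Fr₁ = V₁/√(g·y₁) = 4.409/√(9.81×0.1812) = 3.307.
Sequent-depth ratio: y₂/y₁ = ½[√(1 + 8Fr₁²) − 1] = ½[√88.487 − 1] = 4.203.
y₂ = 4.203 × 0.1812 = 0.7617 m.
q = V₁·y₁ = 4.409 × 0.1812 = 0.7989 m²/s. V₂ = q/y₂ = 0.7989/0.7617 = 1.049 m/s. E₁ = y₁ + V₁²/2g = 1.172 m; E₂ = y₂ + V₂²/2g = 0.8177 m. ΔE = E₁ − E₂ = 0.3543 m.
Q = q·b = 0.7989 × 1.78 = 1.422 m³/s. P = γ·Q·ΔE = 9.81 × 1.422 × 0.3543 = 4.942 kW.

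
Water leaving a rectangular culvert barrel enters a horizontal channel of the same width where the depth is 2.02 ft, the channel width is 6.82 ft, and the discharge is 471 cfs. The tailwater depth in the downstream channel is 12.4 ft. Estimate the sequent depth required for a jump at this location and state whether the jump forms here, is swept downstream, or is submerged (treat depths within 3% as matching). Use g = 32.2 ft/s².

q = Q/b = 471/6.82 = 69.1 ft²/s; V₁ = q/y₁ = 34.2 ft/s. Fr₁ = V₁/√(g·y₁) = 4.24.
Conjugate-depth relation: y₂/y₁ = ½[√(1 + 8Fr₁²) − 1] = ½[√144.8 − 1] = 5.52.
y₂ = 5.52 × 2.02 = 11.1 ft.
Tailwater y_tw = 12.4 ft: y_tw > y₂, so the jump is submerged.

y₂ = 11.1 ft; the jump is submerged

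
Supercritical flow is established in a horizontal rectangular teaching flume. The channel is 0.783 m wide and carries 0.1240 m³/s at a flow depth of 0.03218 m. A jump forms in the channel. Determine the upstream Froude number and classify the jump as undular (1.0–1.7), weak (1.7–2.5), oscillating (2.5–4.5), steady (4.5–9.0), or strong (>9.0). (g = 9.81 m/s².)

q = Q/b = 0.1240/0.783 = 0.1584 m²/s; V₁ = q/y₁ = 4.921 m/s. Fr₁ = V₁/√(g·y₁) = 8.759.
Fr₁ = 8.759 lies in the steady range.

Fr₁ = 8.759; steady jump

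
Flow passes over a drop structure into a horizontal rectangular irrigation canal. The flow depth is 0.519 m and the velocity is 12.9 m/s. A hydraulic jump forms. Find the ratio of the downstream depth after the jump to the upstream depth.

y₂/y₁ = 7.60

Fr₁ = V₁/√(g·y₁) = 12.9/√(9.81×0.519) = 5.72.
From the momentum equation for a rectangular channel, y₂/y₁ = ½[√(1 + 8Fr₁²) − 1] = ½[√262.5 − 1] = 7.60.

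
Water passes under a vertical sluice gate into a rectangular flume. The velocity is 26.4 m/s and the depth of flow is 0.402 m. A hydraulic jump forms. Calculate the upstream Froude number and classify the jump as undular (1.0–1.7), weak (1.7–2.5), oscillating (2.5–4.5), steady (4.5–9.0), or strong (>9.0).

Fr₁ = 13.3; strong jump

Fr₁ = V₁/√(g·y₁) = 26.4/√(9.81×0.402) = 13.3.
Fr₁ = 13.3 lies in the strong range.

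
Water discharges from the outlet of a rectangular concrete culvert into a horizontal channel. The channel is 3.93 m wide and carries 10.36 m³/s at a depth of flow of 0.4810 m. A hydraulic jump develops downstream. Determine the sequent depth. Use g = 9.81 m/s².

y₂ = 1.492 m

q = Q/b = 10.36/3.93 = 2.636 m²/s; V₁ = q/y₁ = 5.481 m/s. Fr₁ = V₁/√(g·y₁) = 2.523.
By Bélanger, y₂/y₁ = ½[√(1 + 8Fr₁²) − 1] = ½[√51.924 − 1] = 3.103.
y₂ = 3.103 × 0.4810 = 1.492 m.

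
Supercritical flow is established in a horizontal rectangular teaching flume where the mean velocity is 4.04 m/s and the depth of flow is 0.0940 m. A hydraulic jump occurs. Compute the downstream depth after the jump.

y₂ = 0.514 m

Fr₁ = V₁/√(g·y₁) = 4.04/√(9.81×0.0940) = 4.21.
Bélanger equation: y₂/y₁ = ½[√(1 + 8Fr₁²) − 1] = ½[√142.6 − 1] = 5.47.
y₂ = 5.47 × 0.0940 = 0.514 m.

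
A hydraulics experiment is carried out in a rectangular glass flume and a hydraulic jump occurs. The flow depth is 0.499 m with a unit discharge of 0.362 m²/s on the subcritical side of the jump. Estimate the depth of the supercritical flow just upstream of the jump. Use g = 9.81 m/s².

V₂ = q/y₂ = 0.362/0.499 = 0.725 m/s; Fr₂ = V₂/√(g·y₂) = 0.328.
From the momentum equation (using Fr₂), y₁/y₂ = ½[√(1 + 8Fr₂²) − 1] = ½[√1.860 − 1] = 0.182.
y₁ = 0.182 × 0.499 = 0.0908 m.

y₁ = 0.0908 m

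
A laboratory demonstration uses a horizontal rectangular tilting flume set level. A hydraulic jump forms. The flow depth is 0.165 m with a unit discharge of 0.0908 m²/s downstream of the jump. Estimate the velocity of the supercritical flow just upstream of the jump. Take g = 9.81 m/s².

V₂ = q/y₂ = 0.0908/0.165 = 0.550 m/s; Fr₂ = V₂/√(g·y₂) = 0.433.
From the momentum equation (using Fr₂), y₁/y₂ = ½[√(1 + 8Fr₂²) − 1] = ½[√2.497 − 1] = 0.290.
y₁ = 0.290 × 0.165 = 0.0479 m.
V₁ = q/y₁ = 0.0908/0.0479 = 1.90 m/s.

V₁ = 1.90 m/s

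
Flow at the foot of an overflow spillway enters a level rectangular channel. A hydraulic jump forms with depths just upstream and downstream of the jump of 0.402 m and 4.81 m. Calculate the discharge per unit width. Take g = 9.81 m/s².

q = 7.03 m²/s

For a rectangular channel the momentum equation gives q² = ½·g·y₁·y₂·(y₁ + y₂) = ½×9.81×0.402×4.81×5.21 = 49.4.
q = √49.4 = 7.03 m²/s.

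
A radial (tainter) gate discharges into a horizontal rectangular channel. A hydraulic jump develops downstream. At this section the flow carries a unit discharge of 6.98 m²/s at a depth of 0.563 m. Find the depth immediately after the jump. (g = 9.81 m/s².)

V₁ = q/y₁ = 6.98/0.563 = 12.4 m/s. Fr₁ = V₁/√(g·y₁) = 12.4/√(9.81×0.563) = 5.28.
By Bélanger, y₂/y₁ = ½[√(1 + 8Fr₁²) − 1] = ½[√223.6 − 1] = 6.98.
y₂ = 6.98 × 0.563 = 3.93 m.

y₂ = 3.93 m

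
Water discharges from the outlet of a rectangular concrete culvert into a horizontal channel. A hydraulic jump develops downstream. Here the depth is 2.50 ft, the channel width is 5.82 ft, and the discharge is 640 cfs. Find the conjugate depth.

y₂ = 16.1 ft

q = Q/b = 640/5.82 = 110 ft²/s; V₁ = q/y₁ = 44.0 ft/s. Fr₁ = V₁/√(g·y₁) = 4.90.
From the momentum equation for a rectangular channel, y₂/y₁ = ½[√(1 + 8Fr₁²) − 1] = ½[√193.3 − 1] = 6.45.
y₂ = 6.45 × 2.50 = 16.1 ft.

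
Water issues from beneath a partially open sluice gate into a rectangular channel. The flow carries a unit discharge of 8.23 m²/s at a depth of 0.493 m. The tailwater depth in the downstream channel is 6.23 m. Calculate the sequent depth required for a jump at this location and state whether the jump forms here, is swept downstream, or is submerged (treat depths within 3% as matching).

V₁ = q/y₁ = 8.23/0.493 = 16.7 m/s. Fr₁ = V₁/√(g·y₁) = 16.7/√(9.81×0.493) = 7.59.
Sequent-depth ratio: y₂/y₁ = ½[√(1 + 8Fr₁²) − 1] = ½[√462.0 − 1] = 10.2.
y₂ = 10.2 × 0.493 = 5.05 m.
Tailwater y_tw = 6.23 m: y_tw > y₂, so the jump is submerged.

y₂ = 5.05 m; the jump is submerged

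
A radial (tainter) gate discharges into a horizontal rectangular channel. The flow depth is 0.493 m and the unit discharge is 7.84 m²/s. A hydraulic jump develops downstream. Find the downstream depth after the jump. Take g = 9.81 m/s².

V₁ = q/y₁ = 7.84/0.493 = 15.9 m/s. Fr₁ = V₁/√(g·y₁) = 15.9/√(9.81×0.493) = 7.23.
Sequent-depth ratio: y₂/y₁ = ½[√(1 + 8Fr₁²) − 1] = ½[√419.3 − 1] = 9.74.
y₂ = 9.74 × 0.493 = 4.80 m.

y₂ = 4.80 m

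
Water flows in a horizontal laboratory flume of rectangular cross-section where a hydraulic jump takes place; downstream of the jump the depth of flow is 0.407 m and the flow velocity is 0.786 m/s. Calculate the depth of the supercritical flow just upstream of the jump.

y₁ = 0.101 m

Fr₂ = V₂/√(g·y₂) = 0.786/√(9.81×0.407) = 0.393.
From the momentum equation (using Fr₂), y₁/y₂ = ½[√(1 + 8Fr₂²) − 1] = ½[√2.238 − 1] = 0.248.
y₁ = 0.248 × 0.407 = 0.101 m.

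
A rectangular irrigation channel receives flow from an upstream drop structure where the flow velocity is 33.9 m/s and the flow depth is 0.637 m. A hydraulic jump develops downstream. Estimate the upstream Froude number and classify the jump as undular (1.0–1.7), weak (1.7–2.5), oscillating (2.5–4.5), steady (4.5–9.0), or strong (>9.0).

Fr₁ = 13.6; strong jump

Fr₁ = V₁/√(g·y₁) = 33.9/√(9.81×0.637) = 13.6.
Fr₁ = 13.6 lies in the strong range.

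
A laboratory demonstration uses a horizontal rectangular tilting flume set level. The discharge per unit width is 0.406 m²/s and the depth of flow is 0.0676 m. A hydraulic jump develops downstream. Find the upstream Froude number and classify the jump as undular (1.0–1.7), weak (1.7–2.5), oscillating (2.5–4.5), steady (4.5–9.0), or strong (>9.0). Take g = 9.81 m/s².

V₁ = q/y₁ = 0.406/0.0676 = 6.01 m/s. Fr₁ = V₁/√(g·y₁) = 6.01/√(9.81×0.0676) = 7.38.
Fr₁ = 7.38 lies in the steady range.

Fr₁ = 7.38; steady jump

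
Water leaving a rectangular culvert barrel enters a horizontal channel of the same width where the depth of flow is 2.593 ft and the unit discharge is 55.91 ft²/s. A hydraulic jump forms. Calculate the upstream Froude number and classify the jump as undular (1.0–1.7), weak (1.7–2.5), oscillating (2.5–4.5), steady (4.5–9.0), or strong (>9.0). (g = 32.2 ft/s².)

Fr₁ = 2.360; weak jump

V₁ = q/y₁ = 55.91/2.593 = 21.56 ft/s. Fr₁ = V₁/√(g·y₁) = 21.56/√(32.2×2.593) = 2.360.
Fr₁ = 2.360 lies in the weak range.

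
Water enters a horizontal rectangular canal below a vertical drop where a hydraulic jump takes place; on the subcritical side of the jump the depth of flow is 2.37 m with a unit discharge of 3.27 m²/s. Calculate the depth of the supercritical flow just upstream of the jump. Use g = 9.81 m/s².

V₂ = q/y₂ = 3.27/2.37 = 1.38 m/s; Fr₂ = V₂/√(g·y₂) = 0.286.
Since the conjugate-depth ratio holds either way, y₁/y₂ = ½[√(1 + 8Fr₂²) − 1] = ½[√1.655 − 1] = 0.143.
y₁ = 0.143 × 2.37 = 0.339 m.

y₁ = 0.339 m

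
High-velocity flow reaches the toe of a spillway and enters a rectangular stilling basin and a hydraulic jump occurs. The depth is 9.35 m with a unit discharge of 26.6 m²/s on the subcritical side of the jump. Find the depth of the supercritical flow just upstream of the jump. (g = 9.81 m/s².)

y₁ = 1.43 m

V₂ = q/y₂ = 26.6/9.35 = 2.84 m/s; Fr₂ = V₂/√(g·y₂) = 0.297.
Applying the sequent-depth relation in reverse, y₁/y₂ = ½[√(1 + 8Fr₂²) − 1] = ½[√1.706 − 1] = 0.153.
y₁ = 0.153 × 9.35 = 1.43 m.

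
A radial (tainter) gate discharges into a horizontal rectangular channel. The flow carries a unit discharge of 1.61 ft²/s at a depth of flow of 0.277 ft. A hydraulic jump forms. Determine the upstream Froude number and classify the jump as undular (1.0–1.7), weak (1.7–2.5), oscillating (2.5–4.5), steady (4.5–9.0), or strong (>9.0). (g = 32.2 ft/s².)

V₁ = q/y₁ = 1.61/0.277 = 5.81 ft/s. Fr₁ = V₁/√(g·y₁) = 5.81/√(32.2×0.277) = 1.95.
Fr₁ = 1.95 lies in the weak range.

Fr₁ = 1.95; weak jump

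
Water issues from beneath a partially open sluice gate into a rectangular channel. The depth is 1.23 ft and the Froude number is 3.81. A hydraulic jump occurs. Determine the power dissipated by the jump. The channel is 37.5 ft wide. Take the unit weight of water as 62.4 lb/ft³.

P = 470 hp

Fr₁ = 3.81 (given).
Conjugate-depth relation: y₂/y₁ = ½[√(1 + 8Fr₁²) − 1] = ½[√117.1 − 1] = 4.91.
y₂ = 4.91 × 1.23 = 6.04 ft.
Head loss: ΔE = (y₂ − y₁)³/(4y₁y₂) = (6.04 − 1.23)³/(4×1.23×6.04) = 111/29.7 = 3.75 ft.
V₁ = Fr₁·√(g·y₁) = 3.81×√(32.2×1.23) = 24.0 ft/s; q = V₁·y₁ = 29.5 ft²/s. Q = q·b = 29.5 × 37.5 = 1106 cfs. P = γ·Q·ΔE/550 = 62.4 × 1106 × 3.75 / 550 = 470 hp.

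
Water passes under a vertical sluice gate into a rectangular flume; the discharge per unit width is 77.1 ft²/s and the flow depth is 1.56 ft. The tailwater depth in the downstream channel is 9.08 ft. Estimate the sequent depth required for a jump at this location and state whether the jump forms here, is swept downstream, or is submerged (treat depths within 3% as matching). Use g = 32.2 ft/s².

V₁ = q/y₁ = 77.1/1.56 = 49.4 ft/s. Fr₁ = V₁/√(g·y₁) = 49.4/√(32.2×1.56) = 6.97.
Conjugate-depth relation: y₂/y₁ = ½[√(1 + 8Fr₁²) − 1] = ½[√390.0 − 1] = 9.37.
y₂ = 9.37 × 1.56 = 14.6 ft.
Tailwater y_tw = 9.08 ft: y_tw < y₂, so the jump is swept downstream.

y₂ = 14.6 ft; the jump is swept downstream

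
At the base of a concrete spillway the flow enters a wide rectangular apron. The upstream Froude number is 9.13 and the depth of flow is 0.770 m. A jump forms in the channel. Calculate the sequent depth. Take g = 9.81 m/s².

y₂ = 9.56 m

Fr₁ = 9.13 (given).
Sequent-depth ratio: y₂/y₁ = ½[√(1 + 8Fr₁²) − 1] = ½[√667.9 − 1] = 12.4.
y₂ = 12.4 × 0.770 = 9.56 m.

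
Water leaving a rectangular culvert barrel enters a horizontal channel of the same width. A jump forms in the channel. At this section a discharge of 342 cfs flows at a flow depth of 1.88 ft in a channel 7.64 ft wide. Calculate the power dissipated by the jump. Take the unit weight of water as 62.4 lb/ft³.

q = Q/b = 342/7.64 = 44.8 ft²/s; V₁ = q/y₁ = 23.8 ft/s. Fr₁ = V₁/√(g·y₁) = 3.06.
Sequent-depth ratio: y₂/y₁ = ½[√(1 + 8Fr₁²) − 1] = ½[√75.92 − 1] = 3.86.
y₂ = 3.86 × 1.88 = 7.25 ft.
V₂ = q/y₂ = 44.8/7.25 = 6.17 ft/s. E₁ = y₁ + V₁²/2g = 10.7 ft; E₂ = y₂ + V₂²/2g = 7.84 ft. ΔE = E₁ − E₂ = 2.84 ft.
P = γ·Q·ΔE/550 = 62.4 × 342 × 2.84 / 550 = 110 hp.

P = 110 hp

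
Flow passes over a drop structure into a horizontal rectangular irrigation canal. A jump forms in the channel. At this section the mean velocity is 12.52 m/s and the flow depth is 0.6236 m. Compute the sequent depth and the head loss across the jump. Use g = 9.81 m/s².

y₂ = 4.163 m; ΔE = 4.270 m

Fr₁ = V₁/√(g·y₁) = 12.52/√(9.81×0.6236) = 5.062.
From the momentum equation for a rectangular channel, y₂/y₁ = ½[√(1 + 8Fr₁²) − 1] = ½[√205.99 − 1] = 6.676.
y₂ = 6.676 × 0.6236 = 4.163 m.
Head loss: ΔE = (y₂ − y₁)³/(4y₁y₂) = (4.163 − 0.6236)³/(4×0.6236×4.163) = 44.35/10.38 = 4.270 m.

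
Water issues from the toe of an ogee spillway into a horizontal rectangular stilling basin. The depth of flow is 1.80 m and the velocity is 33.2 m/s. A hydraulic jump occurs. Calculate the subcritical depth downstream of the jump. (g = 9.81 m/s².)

Fr₁ = V₁/√(g·y₁) = 33.2/√(9.81×1.80) = 7.90.
From the momentum equation for a rectangular channel, y₂/y₁ = ½[√(1 + 8Fr₁²) − 1] = ½[√500.4 − 1] = 10.7.
y₂ = 10.7 × 1.80 = 19.2 m.

y₂ = 19.2 m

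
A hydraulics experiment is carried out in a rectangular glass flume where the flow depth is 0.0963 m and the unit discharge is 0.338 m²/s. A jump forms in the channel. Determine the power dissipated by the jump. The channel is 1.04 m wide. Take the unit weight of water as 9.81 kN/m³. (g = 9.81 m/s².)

P = 0.858 kW

V₁ = q/y₁ = 0.338/0.0963 = 3.51 m/s. Fr₁ = V₁/√(g·y₁) = 3.51/√(9.81×0.0963) = 3.61.
Bélanger equation: y₂/y₁ = ½[√(1 + 8Fr₁²) − 1] = ½[√105.3 − 1] = 4.63.
y₂ = 4.63 × 0.0963 = 0.446 m.
V₂ = q/y₂ = 0.338/0.446 = 0.758 m/s. E₁ = y₁ + V₁²/2g = 0.724 m; E₂ = y₂ + V₂²/2g = 0.475 m. ΔE = E₁ − E₂ = 0.249 m.
Q = q·b = 0.338 × 1.04 = 0.352 m³/s. P = γ·Q·ΔE = 9.81 × 0.352 × 0.249 = 0.858 kW.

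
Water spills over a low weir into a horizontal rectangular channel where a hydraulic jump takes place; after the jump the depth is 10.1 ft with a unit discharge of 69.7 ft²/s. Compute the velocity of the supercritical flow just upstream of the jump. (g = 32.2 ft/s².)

V₂ = q/y₂ = 69.7/10.1 = 6.90 ft/s; Fr₂ = V₂/√(g·y₂) = 0.383.
From the momentum equation (using Fr₂), y₁/y₂ = ½[√(1 + 8Fr₂²) − 1] = ½[√2.171 − 1] = 0.237.
y₁ = 0.237 × 10.1 = 2.39 ft.
V₁ = q/y₁ = 69.7/2.39 = 29.1 ft/s.

V₁ = 29.1 ft/s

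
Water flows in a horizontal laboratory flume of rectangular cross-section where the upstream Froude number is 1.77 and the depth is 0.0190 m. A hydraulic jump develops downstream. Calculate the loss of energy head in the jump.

ΔE = 0.00270 m

Fr₁ = 1.77 (given).
From the momentum equation for a rectangular channel, y₂/y₁ = ½[√(1 + 8Fr₁²) − 1] = ½[√26.06 − 1] = 2.05.
y₂ = 2.05 × 0.0190 = 0.0390 m.
Head loss: ΔE = (y₂ − y₁)³/(4y₁y₂) = (0.0390 − 0.0190)³/(4×0.0190×0.0390) = 0.00000800/0.00296 = 0.00270 m.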